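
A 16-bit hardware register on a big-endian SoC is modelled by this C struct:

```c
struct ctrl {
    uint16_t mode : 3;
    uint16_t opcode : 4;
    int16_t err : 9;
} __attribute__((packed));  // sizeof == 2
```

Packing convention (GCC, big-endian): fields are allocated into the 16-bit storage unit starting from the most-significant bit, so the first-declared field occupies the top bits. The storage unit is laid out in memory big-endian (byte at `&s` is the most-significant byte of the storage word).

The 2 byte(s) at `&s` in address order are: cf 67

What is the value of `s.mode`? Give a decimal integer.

6

[0]=0xcf [1]=0x67 (big-endian) → word 0xcf67
mode [13+:3] = (word>>13) & 0x7 = 6  ←
opcode [9+:4] = (word>>9) & 0xf = 7
err [0+:9] = (word>>0) & 0x1ff = 359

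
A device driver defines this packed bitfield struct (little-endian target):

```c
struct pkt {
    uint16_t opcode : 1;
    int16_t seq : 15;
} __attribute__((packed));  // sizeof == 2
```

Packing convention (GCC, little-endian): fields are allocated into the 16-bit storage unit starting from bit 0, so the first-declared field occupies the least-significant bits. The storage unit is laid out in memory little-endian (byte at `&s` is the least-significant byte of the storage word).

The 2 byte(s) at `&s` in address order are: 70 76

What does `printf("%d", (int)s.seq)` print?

15160

[0]=0x70 [1]=0x76 (little-endian) → word 0x7670
opcode [0+:1] = (word>>0) & 0x1 = 0
seq [1+:15] = (word>>1) & 0x7fff = 15160  ←
seq signed 15b, MSB=0: value = 15160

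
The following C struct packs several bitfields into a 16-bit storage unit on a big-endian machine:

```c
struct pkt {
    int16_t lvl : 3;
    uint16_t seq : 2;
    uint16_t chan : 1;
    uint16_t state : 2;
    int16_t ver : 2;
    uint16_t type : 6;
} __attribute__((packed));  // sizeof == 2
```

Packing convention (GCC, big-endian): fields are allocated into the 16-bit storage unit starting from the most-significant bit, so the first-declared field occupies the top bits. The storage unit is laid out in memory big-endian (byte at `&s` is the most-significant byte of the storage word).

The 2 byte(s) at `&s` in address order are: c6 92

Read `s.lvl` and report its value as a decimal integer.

-2

[0]=0xc6 [1]=0x92 (big-endian) → word 0xc692
lvl:3 @ bit 13 → (0xc692>>13)&0x7 = 0x6  ←
seq:2 @ bit 11 → (0xc692>>11)&0x3 = 0x0
chan:1 @ bit 10 → (0xc692>>10)&0x1 = 0x1
state:2 @ bit 8 → (0xc692>>8)&0x3 = 0x2
ver:2 @ bit 6 → (0xc692>>6)&0x3 = 0x2
type:6 @ bit 0 → (0xc692>>0)&0x3f = 0x12
lvl signed 3b, MSB=1: 6 - 8 = -2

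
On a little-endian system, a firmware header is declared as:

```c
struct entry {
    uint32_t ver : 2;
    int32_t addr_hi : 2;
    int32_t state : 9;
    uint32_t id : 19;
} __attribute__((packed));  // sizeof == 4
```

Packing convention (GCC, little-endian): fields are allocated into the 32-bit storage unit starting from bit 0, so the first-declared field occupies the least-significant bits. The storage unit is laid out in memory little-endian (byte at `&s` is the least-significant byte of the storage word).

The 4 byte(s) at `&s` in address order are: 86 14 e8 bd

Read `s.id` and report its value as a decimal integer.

388928

[0]=0x86 [1]=0x14 [2]=0xe8 [3]=0xbd (little-endian) → word 0xbde81486
ver:2 @ bit 0 → (0xbde81486>>0)&0x3 = 0x2
addr_hi:2 @ bit 2 → (0xbde81486>>2)&0x3 = 0x1
state:9 @ bit 4 → (0xbde81486>>4)&0x1ff = 0x148
id:19 @ bit 13 → (0xbde81486>>13)&0x7ffff = 0x5ef40  ←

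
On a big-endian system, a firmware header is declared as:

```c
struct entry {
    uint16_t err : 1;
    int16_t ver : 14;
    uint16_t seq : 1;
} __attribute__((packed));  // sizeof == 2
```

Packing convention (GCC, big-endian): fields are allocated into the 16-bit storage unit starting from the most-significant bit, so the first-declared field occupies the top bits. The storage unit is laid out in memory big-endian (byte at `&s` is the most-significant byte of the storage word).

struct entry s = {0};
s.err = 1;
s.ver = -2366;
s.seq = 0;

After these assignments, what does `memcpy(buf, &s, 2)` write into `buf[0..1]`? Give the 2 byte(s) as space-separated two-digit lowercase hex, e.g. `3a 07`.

[15+:1] err=1 & 0x1 = 0x1; word=0x8000
[1+:14] ver=-2366 & 0x3fff = 0x36c2; word=0xed84
[0+:1] seq=0 & 0x1 = 0x0; word=0xed84
word = 0xed84 → big-endian bytes:
  [0]=0xed  [1]=0x84

ed 84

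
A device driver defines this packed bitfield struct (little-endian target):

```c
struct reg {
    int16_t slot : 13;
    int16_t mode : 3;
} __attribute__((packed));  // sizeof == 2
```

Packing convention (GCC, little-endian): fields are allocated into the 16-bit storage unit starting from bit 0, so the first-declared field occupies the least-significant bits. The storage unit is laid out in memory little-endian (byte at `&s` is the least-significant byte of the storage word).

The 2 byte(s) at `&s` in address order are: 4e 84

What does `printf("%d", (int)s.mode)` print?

[0]=0x4e [1]=0x84 (little-endian) → word 0x844e
slot:13 @ bit 0 → (0x844e>>0)&0x1fff = 0x44e
mode:3 @ bit 13 → (0x844e>>13)&0x7 = 0x4  ←
mode signed 3b, MSB=1: 4 - 8 = -4

-4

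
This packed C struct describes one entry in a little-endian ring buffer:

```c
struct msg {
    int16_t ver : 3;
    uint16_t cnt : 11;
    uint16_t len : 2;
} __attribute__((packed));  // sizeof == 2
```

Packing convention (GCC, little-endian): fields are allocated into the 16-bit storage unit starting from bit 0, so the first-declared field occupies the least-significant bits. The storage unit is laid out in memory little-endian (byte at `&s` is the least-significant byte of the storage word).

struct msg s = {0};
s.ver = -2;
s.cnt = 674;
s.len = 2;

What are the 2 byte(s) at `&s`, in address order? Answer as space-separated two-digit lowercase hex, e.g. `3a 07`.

16 95

ver:3 = -2 → 0x6 << 0 → word 0x0006
cnt:11 = 674 → 0x2a2 << 3 → word 0x1516
len:2 = 2 → 0x2 << 14 → word 0x9516
word = 0x9516 → little-endian bytes:
  [0]=0x16  [1]=0x95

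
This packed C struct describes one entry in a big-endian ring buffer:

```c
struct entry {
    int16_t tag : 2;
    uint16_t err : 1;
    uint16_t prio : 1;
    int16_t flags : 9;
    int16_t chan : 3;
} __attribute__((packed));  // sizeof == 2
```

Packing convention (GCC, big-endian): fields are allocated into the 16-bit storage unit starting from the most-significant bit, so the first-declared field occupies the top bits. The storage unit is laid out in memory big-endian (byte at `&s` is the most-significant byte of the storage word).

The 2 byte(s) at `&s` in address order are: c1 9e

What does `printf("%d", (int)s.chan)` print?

[0]=0xc1 [1]=0x9e (big-endian) → word 0xc19e
tag:2 @ bit 14 → (0xc19e>>14)&0x3 = 0x3
err:1 @ bit 13 → (0xc19e>>13)&0x1 = 0x0
prio:1 @ bit 12 → (0xc19e>>12)&0x1 = 0x0
flags:9 @ bit 3 → (0xc19e>>3)&0x1ff = 0x33
chan:3 @ bit 0 → (0xc19e>>0)&0x7 = 0x6  ←
chan signed 3b, MSB=1: 6 - 8 = -2

-2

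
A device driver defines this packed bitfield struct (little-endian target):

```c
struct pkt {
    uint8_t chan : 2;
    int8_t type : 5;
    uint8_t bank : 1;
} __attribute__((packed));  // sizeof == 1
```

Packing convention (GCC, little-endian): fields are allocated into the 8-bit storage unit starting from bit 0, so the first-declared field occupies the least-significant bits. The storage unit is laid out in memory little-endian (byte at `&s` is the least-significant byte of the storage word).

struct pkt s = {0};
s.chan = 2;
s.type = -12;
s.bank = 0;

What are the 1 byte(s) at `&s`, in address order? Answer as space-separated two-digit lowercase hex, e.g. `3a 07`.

chan:2 = 2 → 0x2 << 0 → word 0x02
type:5 = -12 → 0x14 << 2 → word 0x52
bank:1 = 0 → 0x0 << 7 → word 0x52
word = 0x52 → little-endian bytes:
  [0]=0x52

52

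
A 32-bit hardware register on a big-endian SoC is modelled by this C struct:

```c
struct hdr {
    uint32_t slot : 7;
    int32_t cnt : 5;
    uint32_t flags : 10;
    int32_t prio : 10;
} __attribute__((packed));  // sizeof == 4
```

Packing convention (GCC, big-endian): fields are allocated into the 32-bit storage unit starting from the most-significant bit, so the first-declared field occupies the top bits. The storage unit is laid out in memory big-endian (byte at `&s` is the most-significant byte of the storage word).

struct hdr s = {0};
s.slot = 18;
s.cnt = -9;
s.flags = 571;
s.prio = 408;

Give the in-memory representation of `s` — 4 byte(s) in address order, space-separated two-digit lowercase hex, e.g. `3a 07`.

[25+:7] slot=18 & 0x7f = 0x12; word=0x24000000
[20+:5] cnt=-9 & 0x1f = 0x17; word=0x25700000
[10+:10] flags=571 & 0x3ff = 0x23b; word=0x2578ec00
[0+:10] prio=408 & 0x3ff = 0x198; word=0x2578ed98
word = 0x2578ed98 → big-endian bytes:
  [0]=0x25  [1]=0x78  [2]=0xed  [3]=0x98

25 78 ed 98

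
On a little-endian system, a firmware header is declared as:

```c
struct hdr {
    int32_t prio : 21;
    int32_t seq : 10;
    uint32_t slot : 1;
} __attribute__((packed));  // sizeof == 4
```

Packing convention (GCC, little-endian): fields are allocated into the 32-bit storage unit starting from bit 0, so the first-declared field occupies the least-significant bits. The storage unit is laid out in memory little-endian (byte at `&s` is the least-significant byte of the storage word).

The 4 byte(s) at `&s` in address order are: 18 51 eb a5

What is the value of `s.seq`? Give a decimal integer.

[0]=0x18 [1]=0x51 [2]=0xeb [3]=0xa5 (little-endian) → word 0xa5eb5118
prio [0+:21] = (word>>0) & 0x1fffff = 741656
seq [21+:10] = (word>>21) & 0x3ff = 303  ←
slot [31+:1] = (word>>31) & 0x1 = 1
seq signed 10b, MSB=0: value = 303

303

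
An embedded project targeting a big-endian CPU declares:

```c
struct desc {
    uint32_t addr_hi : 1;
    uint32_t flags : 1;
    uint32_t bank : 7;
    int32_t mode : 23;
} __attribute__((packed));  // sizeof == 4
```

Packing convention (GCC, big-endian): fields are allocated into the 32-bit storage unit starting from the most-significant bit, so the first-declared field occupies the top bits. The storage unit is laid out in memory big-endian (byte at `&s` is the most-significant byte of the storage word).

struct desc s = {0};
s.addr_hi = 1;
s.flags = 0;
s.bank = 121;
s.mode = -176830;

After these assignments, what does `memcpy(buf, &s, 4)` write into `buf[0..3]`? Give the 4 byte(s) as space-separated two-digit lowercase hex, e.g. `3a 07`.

addr_hi:1 = 1 → 0x1 << 31 → word 0x80000000
flags:1 = 0 → 0x0 << 30 → word 0x80000000
bank:7 = 121 → 0x79 << 23 → word 0xbc800000
mode:23 = -176830 → 0x7d4d42 << 0 → word 0xbcfd4d42
word = 0xbcfd4d42 → big-endian bytes:
  [0]=0xbc  [1]=0xfd  [2]=0x4d  [3]=0x42

bc fd 4d 42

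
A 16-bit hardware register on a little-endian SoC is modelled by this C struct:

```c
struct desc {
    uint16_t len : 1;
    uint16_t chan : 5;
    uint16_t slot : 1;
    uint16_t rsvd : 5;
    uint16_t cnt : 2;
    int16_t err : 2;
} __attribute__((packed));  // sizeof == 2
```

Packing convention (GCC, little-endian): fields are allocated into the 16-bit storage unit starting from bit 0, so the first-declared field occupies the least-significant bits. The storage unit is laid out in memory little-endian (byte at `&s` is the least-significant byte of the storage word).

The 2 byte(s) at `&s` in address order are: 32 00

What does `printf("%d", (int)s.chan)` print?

[0]=0x32 [1]=0x00 (little-endian) → word 0x0032
len:1 @ bit 0 → (0x0032>>0)&0x1 = 0x0
chan:5 @ bit 1 → (0x0032>>1)&0x1f = 0x19  ←
slot:1 @ bit 6 → (0x0032>>6)&0x1 = 0x0
rsvd:5 @ bit 7 → (0x0032>>7)&0x1f = 0x0
cnt:2 @ bit 12 → (0x0032>>12)&0x3 = 0x0
err:2 @ bit 14 → (0x0032>>14)&0x3 = 0x0

25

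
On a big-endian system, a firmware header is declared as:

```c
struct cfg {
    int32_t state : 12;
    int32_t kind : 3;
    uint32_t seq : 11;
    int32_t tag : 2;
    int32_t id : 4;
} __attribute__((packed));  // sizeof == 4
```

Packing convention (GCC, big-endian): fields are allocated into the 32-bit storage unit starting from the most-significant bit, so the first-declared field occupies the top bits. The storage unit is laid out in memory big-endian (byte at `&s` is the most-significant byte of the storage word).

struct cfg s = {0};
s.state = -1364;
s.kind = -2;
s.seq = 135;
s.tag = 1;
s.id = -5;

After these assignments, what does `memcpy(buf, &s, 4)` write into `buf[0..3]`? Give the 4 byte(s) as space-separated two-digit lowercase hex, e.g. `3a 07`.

aa cc 21 db

state:12 = -1364 → 0xaac << 20 → word 0xaac00000
kind:3 = -2 → 0x6 << 17 → word 0xaacc0000
seq:11 = 135 → 0x87 << 6 → word 0xaacc21c0
tag:2 = 1 → 0x1 << 4 → word 0xaacc21d0
id:4 = -5 → 0xb << 0 → word 0xaacc21db
word = 0xaacc21db → big-endian bytes:
  [0]=0xaa  [1]=0xcc  [2]=0x21  [3]=0xdb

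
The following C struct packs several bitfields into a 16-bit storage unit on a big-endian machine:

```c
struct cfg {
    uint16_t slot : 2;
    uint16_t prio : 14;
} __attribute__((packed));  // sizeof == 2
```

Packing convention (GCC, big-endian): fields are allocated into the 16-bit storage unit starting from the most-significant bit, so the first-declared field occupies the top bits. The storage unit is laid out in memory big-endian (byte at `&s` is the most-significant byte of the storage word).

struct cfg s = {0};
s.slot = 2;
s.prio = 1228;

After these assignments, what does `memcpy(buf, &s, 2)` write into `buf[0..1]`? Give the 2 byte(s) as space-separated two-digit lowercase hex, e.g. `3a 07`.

84 cc

slot (2b) val=2 bits=0x2 at bit 14: 0x8000
prio (14b) val=1228 bits=0x4cc at bit 0: 0x84cc
word = 0x84cc → big-endian bytes:
  [0]=0x84  [1]=0xcc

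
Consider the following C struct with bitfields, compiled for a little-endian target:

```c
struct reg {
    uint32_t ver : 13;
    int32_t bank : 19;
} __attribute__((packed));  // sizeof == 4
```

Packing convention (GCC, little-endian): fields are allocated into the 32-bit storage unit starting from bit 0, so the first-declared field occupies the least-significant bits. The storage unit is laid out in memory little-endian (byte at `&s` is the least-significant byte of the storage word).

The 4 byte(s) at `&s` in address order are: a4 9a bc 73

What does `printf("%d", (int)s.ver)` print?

[0]=0xa4 [1]=0x9a [2]=0xbc [3]=0x73 (little-endian) → word 0x73bc9aa4
ver:13 @ bit 0 → (0x73bc9aa4>>0)&0x1fff = 0x1aa4  ←
bank:19 @ bit 13 → (0x73bc9aa4>>13)&0x7ffff = 0x39de4

6820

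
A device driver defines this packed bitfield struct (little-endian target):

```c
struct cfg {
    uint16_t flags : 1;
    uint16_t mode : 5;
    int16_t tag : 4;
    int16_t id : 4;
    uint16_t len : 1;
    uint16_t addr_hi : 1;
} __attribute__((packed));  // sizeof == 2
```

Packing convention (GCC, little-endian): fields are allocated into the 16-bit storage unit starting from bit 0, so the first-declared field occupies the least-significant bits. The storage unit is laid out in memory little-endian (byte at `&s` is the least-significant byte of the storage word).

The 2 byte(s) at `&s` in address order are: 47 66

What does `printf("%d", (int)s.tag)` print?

[0]=0x47 [1]=0x66 (little-endian) → word 0x6647
flags [0+:1] = (word>>0) & 0x1 = 1
mode [1+:5] = (word>>1) & 0x1f = 3
tag [6+:4] = (word>>6) & 0xf = 9  ←
id [10+:4] = (word>>10) & 0xf = 9
len [14+:1] = (word>>14) & 0x1 = 1
addr_hi [15+:1] = (word>>15) & 0x1 = 0
tag signed 4b, MSB=1: 9 - 16 = -7

-7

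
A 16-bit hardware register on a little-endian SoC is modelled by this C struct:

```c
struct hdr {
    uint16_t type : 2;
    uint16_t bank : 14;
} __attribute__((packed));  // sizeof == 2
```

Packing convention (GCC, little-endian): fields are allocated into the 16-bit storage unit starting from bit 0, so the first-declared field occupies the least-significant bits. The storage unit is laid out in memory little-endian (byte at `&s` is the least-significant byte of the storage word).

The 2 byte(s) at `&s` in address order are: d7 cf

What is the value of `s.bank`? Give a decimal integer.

[0]=0xd7 [1]=0xcf (little-endian) → word 0xcfd7
type [0+:2] = (word>>0) & 0x3 = 3
bank [2+:14] = (word>>2) & 0x3fff = 13301  ←

13301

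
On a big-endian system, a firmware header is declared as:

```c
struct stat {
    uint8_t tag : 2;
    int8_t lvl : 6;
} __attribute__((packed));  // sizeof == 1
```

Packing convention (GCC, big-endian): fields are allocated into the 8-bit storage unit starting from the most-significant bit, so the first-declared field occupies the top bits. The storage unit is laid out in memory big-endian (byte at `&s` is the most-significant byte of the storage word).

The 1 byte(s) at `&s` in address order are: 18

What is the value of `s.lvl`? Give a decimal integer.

24

[0]=0x18 (big-endian) → word 0x18
tag [6+:2] = (word>>6) & 0x3 = 0
lvl [0+:6] = (word>>0) & 0x3f = 24  ←
lvl signed 6b, MSB=0: value = 24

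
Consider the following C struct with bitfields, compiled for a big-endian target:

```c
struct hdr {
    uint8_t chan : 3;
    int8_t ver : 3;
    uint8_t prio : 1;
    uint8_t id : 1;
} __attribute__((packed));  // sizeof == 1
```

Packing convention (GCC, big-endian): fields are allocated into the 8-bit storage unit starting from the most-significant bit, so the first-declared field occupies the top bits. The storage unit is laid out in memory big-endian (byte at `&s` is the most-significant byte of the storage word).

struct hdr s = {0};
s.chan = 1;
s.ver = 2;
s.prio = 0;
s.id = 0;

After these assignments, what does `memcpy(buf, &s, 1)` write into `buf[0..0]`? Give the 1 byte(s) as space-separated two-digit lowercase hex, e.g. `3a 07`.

[5+:3] chan=1 & 0x7 = 0x1; word=0x20
[2+:3] ver=2 & 0x7 = 0x2; word=0x28
[1+:1] prio=0 & 0x1 = 0x0; word=0x28
[0+:1] id=0 & 0x1 = 0x0; word=0x28
word = 0x28 → big-endian bytes:
  [0]=0x28

28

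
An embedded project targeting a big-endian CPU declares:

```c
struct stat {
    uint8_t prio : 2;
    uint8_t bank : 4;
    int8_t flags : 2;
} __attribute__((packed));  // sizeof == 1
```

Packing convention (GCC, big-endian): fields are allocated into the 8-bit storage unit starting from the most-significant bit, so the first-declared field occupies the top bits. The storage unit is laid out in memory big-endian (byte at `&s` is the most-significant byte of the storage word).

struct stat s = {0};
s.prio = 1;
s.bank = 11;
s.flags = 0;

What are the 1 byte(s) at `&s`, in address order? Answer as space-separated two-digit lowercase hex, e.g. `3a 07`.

6c

[6+:2] prio=1 & 0x3 = 0x1; word=0x40
[2+:4] bank=11 & 0xf = 0xb; word=0x6c
[0+:2] flags=0 & 0x3 = 0x0; word=0x6c
word = 0x6c → big-endian bytes:
  [0]=0x6c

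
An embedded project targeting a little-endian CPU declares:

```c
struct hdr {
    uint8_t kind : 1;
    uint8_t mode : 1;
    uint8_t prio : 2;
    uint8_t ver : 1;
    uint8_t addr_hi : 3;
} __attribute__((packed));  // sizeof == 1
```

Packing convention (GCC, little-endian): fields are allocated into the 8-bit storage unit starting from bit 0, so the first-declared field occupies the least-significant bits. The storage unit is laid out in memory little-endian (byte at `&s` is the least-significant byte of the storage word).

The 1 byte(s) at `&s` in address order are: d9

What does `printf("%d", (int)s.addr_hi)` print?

[0]=0xd9 (little-endian) → word 0xd9
kind:1 @ bit 0 → (0xd9>>0)&0x1 = 0x1
mode:1 @ bit 1 → (0xd9>>1)&0x1 = 0x0
prio:2 @ bit 2 → (0xd9>>2)&0x3 = 0x2
ver:1 @ bit 4 → (0xd9>>4)&0x1 = 0x1
addr_hi:3 @ bit 5 → (0xd9>>5)&0x7 = 0x6  ←

6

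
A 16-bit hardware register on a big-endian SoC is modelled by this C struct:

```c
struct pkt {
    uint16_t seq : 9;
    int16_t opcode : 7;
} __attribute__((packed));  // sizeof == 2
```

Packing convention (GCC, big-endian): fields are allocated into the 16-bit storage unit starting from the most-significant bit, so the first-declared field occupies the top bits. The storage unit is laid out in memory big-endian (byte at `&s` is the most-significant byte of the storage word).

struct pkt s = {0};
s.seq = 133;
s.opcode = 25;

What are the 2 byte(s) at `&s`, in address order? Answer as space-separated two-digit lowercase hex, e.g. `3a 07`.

seq (9b) val=133 bits=0x85 at bit 7: 0x4280
opcode (7b) val=25 bits=0x19 at bit 0: 0x4299
word = 0x4299 → big-endian bytes:
  [0]=0x42  [1]=0x99

42 99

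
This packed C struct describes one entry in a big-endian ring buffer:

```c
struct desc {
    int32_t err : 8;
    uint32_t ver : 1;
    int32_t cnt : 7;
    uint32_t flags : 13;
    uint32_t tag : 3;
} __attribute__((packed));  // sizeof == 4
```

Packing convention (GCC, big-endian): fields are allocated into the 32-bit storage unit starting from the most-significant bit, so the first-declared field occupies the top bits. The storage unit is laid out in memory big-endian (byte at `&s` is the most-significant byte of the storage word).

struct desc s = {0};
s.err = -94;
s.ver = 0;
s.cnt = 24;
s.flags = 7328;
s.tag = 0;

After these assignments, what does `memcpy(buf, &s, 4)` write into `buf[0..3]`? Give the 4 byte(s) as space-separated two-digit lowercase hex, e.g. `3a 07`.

[24+:8] err=-94 & 0xff = 0xa2; word=0xa2000000
[23+:1] ver=0 & 0x1 = 0x0; word=0xa2000000
[16+:7] cnt=24 & 0x7f = 0x18; word=0xa2180000
[3+:13] flags=7328 & 0x1fff = 0x1ca0; word=0xa218e500
[0+:3] tag=0 & 0x7 = 0x0; word=0xa218e500
word = 0xa218e500 → big-endian bytes:
  [0]=0xa2  [1]=0x18  [2]=0xe5  [3]=0x00

a2 18 e5 00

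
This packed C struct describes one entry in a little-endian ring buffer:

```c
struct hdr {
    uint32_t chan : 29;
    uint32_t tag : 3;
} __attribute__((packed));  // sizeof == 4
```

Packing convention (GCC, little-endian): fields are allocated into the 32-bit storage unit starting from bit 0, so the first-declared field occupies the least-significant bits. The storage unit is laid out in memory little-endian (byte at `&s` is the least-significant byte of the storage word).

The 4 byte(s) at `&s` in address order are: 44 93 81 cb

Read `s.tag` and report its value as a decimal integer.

[0]=0x44 [1]=0x93 [2]=0x81 [3]=0xcb (little-endian) → word 0xcb819344
chan [0+:29] = (word>>0) & 0x1fffffff = 193041220
tag [29+:3] = (word>>29) & 0x7 = 6  ←

6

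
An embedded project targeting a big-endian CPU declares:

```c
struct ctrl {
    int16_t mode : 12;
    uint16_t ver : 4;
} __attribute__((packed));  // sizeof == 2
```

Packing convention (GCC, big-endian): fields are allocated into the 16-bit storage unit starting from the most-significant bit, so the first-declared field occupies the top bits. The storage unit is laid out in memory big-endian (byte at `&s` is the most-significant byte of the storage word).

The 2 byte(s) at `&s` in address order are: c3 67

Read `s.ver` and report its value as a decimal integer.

[0]=0xc3 [1]=0x67 (big-endian) → word 0xc367
mode:12 @ bit 4 → (0xc367>>4)&0xfff = 0xc36
ver:4 @ bit 0 → (0xc367>>0)&0xf = 0x7  ←

7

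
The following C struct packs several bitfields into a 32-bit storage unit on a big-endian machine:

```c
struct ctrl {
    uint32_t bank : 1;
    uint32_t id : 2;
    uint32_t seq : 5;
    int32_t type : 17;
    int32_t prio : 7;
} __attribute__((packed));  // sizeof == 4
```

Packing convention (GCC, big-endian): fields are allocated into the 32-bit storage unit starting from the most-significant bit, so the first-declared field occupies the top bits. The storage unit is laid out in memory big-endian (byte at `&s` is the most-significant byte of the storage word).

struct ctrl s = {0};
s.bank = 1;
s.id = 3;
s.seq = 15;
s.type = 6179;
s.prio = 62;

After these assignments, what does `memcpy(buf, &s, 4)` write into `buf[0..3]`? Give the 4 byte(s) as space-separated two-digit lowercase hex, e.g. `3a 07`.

ef 0c 11 be

bank:1 = 1 → 0x1 << 31 → word 0x80000000
id:2 = 3 → 0x3 << 29 → word 0xe0000000
seq:5 = 15 → 0xf << 24 → word 0xef000000
type:17 = 6179 → 0x1823 << 7 → word 0xef0c1180
prio:7 = 62 → 0x3e << 0 → word 0xef0c11be
word = 0xef0c11be → big-endian bytes:
  [0]=0xef  [1]=0x0c  [2]=0x11  [3]=0xbe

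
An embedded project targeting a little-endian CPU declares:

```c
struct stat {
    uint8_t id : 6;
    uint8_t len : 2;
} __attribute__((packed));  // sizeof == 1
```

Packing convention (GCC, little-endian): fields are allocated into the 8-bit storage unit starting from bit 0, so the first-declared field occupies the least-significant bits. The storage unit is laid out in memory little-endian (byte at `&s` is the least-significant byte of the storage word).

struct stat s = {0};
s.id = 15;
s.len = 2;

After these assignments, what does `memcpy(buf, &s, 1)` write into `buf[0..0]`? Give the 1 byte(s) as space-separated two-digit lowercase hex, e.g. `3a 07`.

8f

id:6 = 15 → 0xf << 0 → word 0x0f
len:2 = 2 → 0x2 << 6 → word 0x8f
word = 0x8f → little-endian bytes:
  [0]=0x8f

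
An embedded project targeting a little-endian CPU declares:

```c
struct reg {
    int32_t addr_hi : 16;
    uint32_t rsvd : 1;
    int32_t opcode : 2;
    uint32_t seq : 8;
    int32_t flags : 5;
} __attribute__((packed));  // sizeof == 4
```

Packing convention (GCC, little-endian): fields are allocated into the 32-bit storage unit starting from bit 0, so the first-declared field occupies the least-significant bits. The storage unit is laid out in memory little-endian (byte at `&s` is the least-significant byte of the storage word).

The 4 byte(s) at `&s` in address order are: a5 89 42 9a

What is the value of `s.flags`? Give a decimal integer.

-13

[0]=0xa5 [1]=0x89 [2]=0x42 [3]=0x9a (little-endian) → word 0x9a4289a5
addr_hi [0+:16] = (word>>0) & 0xffff = 35237
rsvd [16+:1] = (word>>16) & 0x1 = 0
opcode [17+:2] = (word>>17) & 0x3 = 1
seq [19+:8] = (word>>19) & 0xff = 72
flags [27+:5] = (word>>27) & 0x1f = 19  ←
flags signed 5b, MSB=1: 19 - 32 = -13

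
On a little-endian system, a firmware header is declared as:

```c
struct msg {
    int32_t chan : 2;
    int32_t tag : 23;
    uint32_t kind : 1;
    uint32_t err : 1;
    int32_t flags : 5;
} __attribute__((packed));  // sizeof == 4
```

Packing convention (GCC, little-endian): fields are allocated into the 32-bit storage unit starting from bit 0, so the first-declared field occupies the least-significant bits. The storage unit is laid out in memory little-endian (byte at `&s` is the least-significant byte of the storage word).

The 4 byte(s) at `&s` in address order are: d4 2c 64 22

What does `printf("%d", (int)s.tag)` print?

[0]=0xd4 [1]=0x2c [2]=0x64 [3]=0x22 (little-endian) → word 0x22642cd4
chan:2 @ bit 0 → (0x22642cd4>>0)&0x3 = 0x0
tag:23 @ bit 2 → (0x22642cd4>>2)&0x7fffff = 0x190b35  ←
kind:1 @ bit 25 → (0x22642cd4>>25)&0x1 = 0x1
err:1 @ bit 26 → (0x22642cd4>>26)&0x1 = 0x0
flags:5 @ bit 27 → (0x22642cd4>>27)&0x1f = 0x4
tag signed 23b, MSB=0: value = 1641269

1641269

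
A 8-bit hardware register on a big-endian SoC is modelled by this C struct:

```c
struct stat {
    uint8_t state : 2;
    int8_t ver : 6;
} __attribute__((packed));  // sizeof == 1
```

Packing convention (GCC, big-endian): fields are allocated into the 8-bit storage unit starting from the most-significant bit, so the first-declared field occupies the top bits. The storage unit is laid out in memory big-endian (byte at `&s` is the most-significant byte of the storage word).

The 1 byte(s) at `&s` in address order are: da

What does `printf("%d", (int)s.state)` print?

3

[0]=0xda (big-endian) → word 0xda
state [6+:2] = (word>>6) & 0x3 = 3  ←
ver [0+:6] = (word>>0) & 0x3f = 26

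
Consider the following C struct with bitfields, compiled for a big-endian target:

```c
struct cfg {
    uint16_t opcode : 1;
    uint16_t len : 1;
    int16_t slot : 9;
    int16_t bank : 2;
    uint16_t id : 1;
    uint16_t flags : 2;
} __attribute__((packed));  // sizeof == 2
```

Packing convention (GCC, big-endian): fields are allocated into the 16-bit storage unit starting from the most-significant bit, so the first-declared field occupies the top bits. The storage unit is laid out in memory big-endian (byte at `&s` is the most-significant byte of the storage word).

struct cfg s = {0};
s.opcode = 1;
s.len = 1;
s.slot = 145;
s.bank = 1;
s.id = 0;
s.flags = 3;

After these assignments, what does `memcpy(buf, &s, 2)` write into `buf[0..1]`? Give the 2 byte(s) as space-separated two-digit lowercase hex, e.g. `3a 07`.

opcode (1b) val=1 bits=0x1 at bit 15: 0x8000
len (1b) val=1 bits=0x1 at bit 14: 0xc000
slot (9b) val=145 bits=0x91 at bit 5: 0xd220
bank (2b) val=1 bits=0x1 at bit 3: 0xd228
id (1b) val=0 bits=0x0 at bit 2: 0xd228
flags (2b) val=3 bits=0x3 at bit 0: 0xd22b
word = 0xd22b → big-endian bytes:
  [0]=0xd2  [1]=0x2b

d2 2b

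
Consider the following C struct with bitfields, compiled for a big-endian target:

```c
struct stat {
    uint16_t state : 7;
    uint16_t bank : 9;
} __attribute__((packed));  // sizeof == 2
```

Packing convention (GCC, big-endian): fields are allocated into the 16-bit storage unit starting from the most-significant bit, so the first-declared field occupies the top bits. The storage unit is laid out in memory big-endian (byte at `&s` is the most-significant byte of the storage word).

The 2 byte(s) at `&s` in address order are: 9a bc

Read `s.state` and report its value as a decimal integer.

[0]=0x9a [1]=0xbc (big-endian) → word 0x9abc
state [9+:7] = (word>>9) & 0x7f = 77  ←
bank [0+:9] = (word>>0) & 0x1ff = 188

77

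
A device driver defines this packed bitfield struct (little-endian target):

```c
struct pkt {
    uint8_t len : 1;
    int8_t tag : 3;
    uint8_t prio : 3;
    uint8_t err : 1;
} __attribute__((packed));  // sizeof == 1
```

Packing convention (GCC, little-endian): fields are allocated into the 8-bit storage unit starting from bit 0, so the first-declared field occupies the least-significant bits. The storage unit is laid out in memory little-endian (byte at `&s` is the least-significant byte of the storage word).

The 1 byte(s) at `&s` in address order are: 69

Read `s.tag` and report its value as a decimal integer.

[0]=0x69 (little-endian) → word 0x69
len [0+:1] = (word>>0) & 0x1 = 1
tag [1+:3] = (word>>1) & 0x7 = 4  ←
prio [4+:3] = (word>>4) & 0x7 = 6
err [7+:1] = (word>>7) & 0x1 = 0
tag signed 3b, MSB=1: 4 - 8 = -4

-4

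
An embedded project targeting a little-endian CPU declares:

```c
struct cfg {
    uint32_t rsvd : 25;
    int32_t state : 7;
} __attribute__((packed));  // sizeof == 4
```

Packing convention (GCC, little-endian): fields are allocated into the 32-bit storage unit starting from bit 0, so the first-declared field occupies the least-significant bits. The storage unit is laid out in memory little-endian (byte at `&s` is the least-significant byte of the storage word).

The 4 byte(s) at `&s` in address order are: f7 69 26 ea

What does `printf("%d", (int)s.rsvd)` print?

2517495

[0]=0xf7 [1]=0x69 [2]=0x26 [3]=0xea (little-endian) → word 0xea2669f7
rsvd [0+:25] = (word>>0) & 0x1ffffff = 2517495  ←
state [25+:7] = (word>>25) & 0x7f = 117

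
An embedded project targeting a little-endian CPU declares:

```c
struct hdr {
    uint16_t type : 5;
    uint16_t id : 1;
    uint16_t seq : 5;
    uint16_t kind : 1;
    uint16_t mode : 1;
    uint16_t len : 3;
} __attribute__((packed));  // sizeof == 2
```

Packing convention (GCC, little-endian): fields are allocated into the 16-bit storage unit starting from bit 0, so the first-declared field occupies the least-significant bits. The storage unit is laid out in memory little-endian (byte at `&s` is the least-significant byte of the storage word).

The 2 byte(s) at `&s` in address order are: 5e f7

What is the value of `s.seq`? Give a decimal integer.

[0]=0x5e [1]=0xf7 (little-endian) → word 0xf75e
type [0+:5] = (word>>0) & 0x1f = 30
id [5+:1] = (word>>5) & 0x1 = 0
seq [6+:5] = (word>>6) & 0x1f = 29  ←
kind [11+:1] = (word>>11) & 0x1 = 0
mode [12+:1] = (word>>12) & 0x1 = 1
len [13+:3] = (word>>13) & 0x7 = 7

29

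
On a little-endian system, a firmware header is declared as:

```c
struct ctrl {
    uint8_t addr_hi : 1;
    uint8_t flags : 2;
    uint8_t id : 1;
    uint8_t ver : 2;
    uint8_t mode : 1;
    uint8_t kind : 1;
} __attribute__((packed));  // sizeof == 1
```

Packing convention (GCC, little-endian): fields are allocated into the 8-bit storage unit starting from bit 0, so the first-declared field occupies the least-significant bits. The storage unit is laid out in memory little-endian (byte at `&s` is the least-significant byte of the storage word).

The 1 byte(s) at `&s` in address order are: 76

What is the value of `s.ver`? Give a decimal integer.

3

[0]=0x76 (little-endian) → word 0x76
addr_hi:1 @ bit 0 → (0x76>>0)&0x1 = 0x0
flags:2 @ bit 1 → (0x76>>1)&0x3 = 0x3
id:1 @ bit 3 → (0x76>>3)&0x1 = 0x0
ver:2 @ bit 4 → (0x76>>4)&0x3 = 0x3  ←
mode:1 @ bit 6 → (0x76>>6)&0x1 = 0x1
kind:1 @ bit 7 → (0x76>>7)&0x1 = 0x0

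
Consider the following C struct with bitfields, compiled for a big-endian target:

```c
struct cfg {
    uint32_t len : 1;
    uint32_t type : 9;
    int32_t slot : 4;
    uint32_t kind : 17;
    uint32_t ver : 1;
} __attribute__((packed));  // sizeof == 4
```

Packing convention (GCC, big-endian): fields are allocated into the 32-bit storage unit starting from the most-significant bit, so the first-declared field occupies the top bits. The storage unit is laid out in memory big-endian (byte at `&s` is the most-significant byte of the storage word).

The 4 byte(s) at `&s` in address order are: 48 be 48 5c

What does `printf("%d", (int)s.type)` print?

290

[0]=0x48 [1]=0xbe [2]=0x48 [3]=0x5c (big-endian) → word 0x48be485c
len [31+:1] = (word>>31) & 0x1 = 0
type [22+:9] = (word>>22) & 0x1ff = 290  ←
slot [18+:4] = (word>>18) & 0xf = 15
kind [1+:17] = (word>>1) & 0x1ffff = 74798
ver [0+:1] = (word>>0) & 0x1 = 0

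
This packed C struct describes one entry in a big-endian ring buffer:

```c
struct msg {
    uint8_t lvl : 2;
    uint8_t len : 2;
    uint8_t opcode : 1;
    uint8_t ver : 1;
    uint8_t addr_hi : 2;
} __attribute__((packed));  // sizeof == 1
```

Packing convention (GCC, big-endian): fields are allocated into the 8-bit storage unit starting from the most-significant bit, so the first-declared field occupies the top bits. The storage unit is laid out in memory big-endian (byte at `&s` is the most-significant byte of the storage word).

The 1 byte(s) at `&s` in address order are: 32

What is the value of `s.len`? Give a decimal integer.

3

[0]=0x32 (big-endian) → word 0x32
lvl:2 @ bit 6 → (0x32>>6)&0x3 = 0x0
len:2 @ bit 4 → (0x32>>4)&0x3 = 0x3  ←
opcode:1 @ bit 3 → (0x32>>3)&0x1 = 0x0
ver:1 @ bit 2 → (0x32>>2)&0x1 = 0x0
addr_hi:2 @ bit 0 → (0x32>>0)&0x3 = 0x2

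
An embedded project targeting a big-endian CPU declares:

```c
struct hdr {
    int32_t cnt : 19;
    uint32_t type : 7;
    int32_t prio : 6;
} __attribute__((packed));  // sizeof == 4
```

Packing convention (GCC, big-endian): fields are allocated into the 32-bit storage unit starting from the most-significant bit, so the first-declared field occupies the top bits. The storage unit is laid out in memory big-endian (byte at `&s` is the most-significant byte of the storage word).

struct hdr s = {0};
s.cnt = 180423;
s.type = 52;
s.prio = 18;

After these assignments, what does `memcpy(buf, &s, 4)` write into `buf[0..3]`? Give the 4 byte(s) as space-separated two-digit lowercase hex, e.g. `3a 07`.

cnt (19b) val=180423 bits=0x2c0c7 at bit 13: 0x5818e000
type (7b) val=52 bits=0x34 at bit 6: 0x5818ed00
prio (6b) val=18 bits=0x12 at bit 0: 0x5818ed12
word = 0x5818ed12 → big-endian bytes:
  [0]=0x58  [1]=0x18  [2]=0xed  [3]=0x12

58 18 ed 12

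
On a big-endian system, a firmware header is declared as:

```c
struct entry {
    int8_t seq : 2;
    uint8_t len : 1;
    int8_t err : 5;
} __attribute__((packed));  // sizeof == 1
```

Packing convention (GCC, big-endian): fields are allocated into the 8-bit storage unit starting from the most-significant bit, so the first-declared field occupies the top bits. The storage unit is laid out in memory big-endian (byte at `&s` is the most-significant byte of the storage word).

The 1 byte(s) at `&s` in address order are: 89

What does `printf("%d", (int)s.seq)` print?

-2

[0]=0x89 (big-endian) → word 0x89
seq:2 @ bit 6 → (0x89>>6)&0x3 = 0x2  ←
len:1 @ bit 5 → (0x89>>5)&0x1 = 0x0
err:5 @ bit 0 → (0x89>>0)&0x1f = 0x9
seq signed 2b, MSB=1: 2 - 4 = -2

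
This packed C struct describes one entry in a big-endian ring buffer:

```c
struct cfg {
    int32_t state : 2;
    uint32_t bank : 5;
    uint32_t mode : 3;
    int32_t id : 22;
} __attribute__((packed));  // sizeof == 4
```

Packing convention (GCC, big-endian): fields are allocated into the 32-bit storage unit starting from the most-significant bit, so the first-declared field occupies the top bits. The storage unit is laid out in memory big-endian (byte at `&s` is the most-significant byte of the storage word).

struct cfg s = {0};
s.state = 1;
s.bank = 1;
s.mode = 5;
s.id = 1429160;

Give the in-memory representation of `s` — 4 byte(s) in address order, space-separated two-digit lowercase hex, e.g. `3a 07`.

[30+:2] state=1 & 0x3 = 0x1; word=0x40000000
[25+:5] bank=1 & 0x1f = 0x1; word=0x42000000
[22+:3] mode=5 & 0x7 = 0x5; word=0x43400000
[0+:22] id=1429160 & 0x3fffff = 0x15cea8; word=0x4355cea8
word = 0x4355cea8 → big-endian bytes:
  [0]=0x43  [1]=0x55  [2]=0xce  [3]=0xa8

43 55 ce a8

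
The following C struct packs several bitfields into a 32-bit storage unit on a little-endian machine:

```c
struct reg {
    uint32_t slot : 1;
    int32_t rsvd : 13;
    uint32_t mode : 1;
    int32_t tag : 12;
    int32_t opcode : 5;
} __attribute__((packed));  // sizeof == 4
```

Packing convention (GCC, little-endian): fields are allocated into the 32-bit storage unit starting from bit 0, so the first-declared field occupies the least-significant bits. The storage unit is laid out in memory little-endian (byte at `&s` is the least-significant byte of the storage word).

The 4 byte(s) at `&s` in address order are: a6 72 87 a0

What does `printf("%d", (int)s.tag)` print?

270

[0]=0xa6 [1]=0x72 [2]=0x87 [3]=0xa0 (little-endian) → word 0xa08772a6
slot:1 @ bit 0 → (0xa08772a6>>0)&0x1 = 0x0
rsvd:13 @ bit 1 → (0xa08772a6>>1)&0x1fff = 0x1953
mode:1 @ bit 14 → (0xa08772a6>>14)&0x1 = 0x1
tag:12 @ bit 15 → (0xa08772a6>>15)&0xfff = 0x10e  ←
opcode:5 @ bit 27 → (0xa08772a6>>27)&0x1f = 0x14
tag signed 12b, MSB=0: value = 270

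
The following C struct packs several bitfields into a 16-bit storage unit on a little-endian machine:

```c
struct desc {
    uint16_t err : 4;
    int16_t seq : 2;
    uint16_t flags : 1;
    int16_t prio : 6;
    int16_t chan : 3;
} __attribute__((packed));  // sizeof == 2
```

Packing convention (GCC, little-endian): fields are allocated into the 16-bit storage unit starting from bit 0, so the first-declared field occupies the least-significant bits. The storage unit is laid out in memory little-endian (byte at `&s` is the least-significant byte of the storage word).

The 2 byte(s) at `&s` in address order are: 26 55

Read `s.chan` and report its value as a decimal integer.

2

[0]=0x26 [1]=0x55 (little-endian) → word 0x5526
err:4 @ bit 0 → (0x5526>>0)&0xf = 0x6
seq:2 @ bit 4 → (0x5526>>4)&0x3 = 0x2
flags:1 @ bit 6 → (0x5526>>6)&0x1 = 0x0
prio:6 @ bit 7 → (0x5526>>7)&0x3f = 0x2a
chan:3 @ bit 13 → (0x5526>>13)&0x7 = 0x2  ←
chan signed 3b, MSB=0: value = 2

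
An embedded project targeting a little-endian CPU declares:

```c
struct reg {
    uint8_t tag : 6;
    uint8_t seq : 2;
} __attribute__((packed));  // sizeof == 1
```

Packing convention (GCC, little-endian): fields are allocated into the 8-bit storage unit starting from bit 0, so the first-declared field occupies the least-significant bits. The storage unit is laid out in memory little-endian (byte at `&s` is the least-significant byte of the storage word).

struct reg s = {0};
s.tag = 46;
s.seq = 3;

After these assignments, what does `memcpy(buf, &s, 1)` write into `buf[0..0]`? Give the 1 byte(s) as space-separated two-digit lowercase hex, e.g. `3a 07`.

tag:6 = 46 → 0x2e << 0 → word 0x2e
seq:2 = 3 → 0x3 << 6 → word 0xee
word = 0xee → little-endian bytes:
  [0]=0xee

ee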